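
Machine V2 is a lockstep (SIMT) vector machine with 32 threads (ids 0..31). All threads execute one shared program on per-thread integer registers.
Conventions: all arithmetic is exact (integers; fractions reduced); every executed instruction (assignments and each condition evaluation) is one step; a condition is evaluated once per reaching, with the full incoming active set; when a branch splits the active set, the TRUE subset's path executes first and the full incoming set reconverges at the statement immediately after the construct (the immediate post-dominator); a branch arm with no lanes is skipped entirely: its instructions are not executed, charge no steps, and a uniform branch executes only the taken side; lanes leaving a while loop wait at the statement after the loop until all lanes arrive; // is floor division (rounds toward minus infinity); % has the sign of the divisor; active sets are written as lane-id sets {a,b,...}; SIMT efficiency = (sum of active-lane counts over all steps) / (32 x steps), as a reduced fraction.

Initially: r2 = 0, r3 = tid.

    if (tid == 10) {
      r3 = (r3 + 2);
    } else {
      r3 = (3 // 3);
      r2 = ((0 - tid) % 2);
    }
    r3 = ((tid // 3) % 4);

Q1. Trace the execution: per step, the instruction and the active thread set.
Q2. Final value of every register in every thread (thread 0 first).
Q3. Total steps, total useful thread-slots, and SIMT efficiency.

step 0: eval (tid == 10)             {0,1,2,3,4,5,6,7,8,9,10,11,12,13,14,15,16,17,18,19,20,21,22,23,24,25,26,27,28,29,30,31}
step 1: r3 <- (r3 + 2)               {10}
step 2: r3 <- (3 // 3)               {0,1,2,3,4,5,6,7,8,9,11,12,13,14,15,16,17,18,19,20,21,22,23,24,25,26,27,28,29,30,31}
step 3: r2 <- ((0 - tid) % 2)        {0,1,2,3,4,5,6,7,8,9,11,12,13,14,15,16,17,18,19,20,21,22,23,24,25,26,27,28,29,30,31}
step 4: r3 <- ((tid // 3) % 4)       {0,1,2,3,4,5,6,7,8,9,10,11,12,13,14,15,16,17,18,19,20,21,22,23,24,25,26,27,28,29,30,31}

Answer: 5 steps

r2: 0,1,0,1,0,1,0,1,0,1,0,1,0,1,0,1,0,1,0,1,0,1,0,1,0,1,0,1,0,1,0,1
r3: 0,0,0,1,1,1,2,2,2,3,3,3,0,0,0,1,1,1,2,2,2,3,3,3,0,0,0,1,1,1,2,2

steps = 5; useful = 127; efficiency = 127/160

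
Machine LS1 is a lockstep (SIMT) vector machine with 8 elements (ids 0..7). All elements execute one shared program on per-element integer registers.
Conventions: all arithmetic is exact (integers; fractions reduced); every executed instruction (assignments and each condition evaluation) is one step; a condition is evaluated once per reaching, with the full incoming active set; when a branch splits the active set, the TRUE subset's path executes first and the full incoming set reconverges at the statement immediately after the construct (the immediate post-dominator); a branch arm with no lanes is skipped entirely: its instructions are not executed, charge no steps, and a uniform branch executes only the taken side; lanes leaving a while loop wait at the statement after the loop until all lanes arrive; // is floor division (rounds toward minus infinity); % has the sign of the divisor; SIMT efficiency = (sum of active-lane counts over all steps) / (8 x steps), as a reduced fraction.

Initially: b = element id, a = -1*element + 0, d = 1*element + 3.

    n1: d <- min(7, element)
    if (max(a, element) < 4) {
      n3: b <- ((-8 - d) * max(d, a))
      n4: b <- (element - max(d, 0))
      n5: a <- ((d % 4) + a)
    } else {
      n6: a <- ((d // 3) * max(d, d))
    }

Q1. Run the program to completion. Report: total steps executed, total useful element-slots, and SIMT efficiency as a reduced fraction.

Answer: 6 steps, 32 useful, 2/3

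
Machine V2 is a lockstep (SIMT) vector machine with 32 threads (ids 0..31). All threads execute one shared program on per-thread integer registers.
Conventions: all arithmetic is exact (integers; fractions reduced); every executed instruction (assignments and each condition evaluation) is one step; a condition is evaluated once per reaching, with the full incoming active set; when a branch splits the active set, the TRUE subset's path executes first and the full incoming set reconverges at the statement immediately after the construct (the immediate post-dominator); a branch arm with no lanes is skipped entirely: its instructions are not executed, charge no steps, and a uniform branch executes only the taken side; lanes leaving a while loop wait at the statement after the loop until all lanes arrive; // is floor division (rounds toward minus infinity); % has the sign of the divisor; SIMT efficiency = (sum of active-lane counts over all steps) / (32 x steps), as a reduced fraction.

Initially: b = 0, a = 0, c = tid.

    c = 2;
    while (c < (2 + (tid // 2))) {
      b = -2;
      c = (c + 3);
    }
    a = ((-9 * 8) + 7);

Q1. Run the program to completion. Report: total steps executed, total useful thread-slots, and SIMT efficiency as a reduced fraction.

Answer: 18 steps, 366 useful, 61/96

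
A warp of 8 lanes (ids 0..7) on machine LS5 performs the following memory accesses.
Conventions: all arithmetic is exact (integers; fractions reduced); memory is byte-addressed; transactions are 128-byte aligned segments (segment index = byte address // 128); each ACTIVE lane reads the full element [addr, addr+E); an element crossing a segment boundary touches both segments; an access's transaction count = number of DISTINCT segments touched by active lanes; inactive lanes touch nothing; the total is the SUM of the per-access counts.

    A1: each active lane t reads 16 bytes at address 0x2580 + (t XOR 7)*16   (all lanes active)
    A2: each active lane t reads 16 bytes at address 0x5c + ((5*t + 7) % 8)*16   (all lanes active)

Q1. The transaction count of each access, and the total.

A1: 1 transaction
A2: 2 transactions

Answer: 1,2; total 3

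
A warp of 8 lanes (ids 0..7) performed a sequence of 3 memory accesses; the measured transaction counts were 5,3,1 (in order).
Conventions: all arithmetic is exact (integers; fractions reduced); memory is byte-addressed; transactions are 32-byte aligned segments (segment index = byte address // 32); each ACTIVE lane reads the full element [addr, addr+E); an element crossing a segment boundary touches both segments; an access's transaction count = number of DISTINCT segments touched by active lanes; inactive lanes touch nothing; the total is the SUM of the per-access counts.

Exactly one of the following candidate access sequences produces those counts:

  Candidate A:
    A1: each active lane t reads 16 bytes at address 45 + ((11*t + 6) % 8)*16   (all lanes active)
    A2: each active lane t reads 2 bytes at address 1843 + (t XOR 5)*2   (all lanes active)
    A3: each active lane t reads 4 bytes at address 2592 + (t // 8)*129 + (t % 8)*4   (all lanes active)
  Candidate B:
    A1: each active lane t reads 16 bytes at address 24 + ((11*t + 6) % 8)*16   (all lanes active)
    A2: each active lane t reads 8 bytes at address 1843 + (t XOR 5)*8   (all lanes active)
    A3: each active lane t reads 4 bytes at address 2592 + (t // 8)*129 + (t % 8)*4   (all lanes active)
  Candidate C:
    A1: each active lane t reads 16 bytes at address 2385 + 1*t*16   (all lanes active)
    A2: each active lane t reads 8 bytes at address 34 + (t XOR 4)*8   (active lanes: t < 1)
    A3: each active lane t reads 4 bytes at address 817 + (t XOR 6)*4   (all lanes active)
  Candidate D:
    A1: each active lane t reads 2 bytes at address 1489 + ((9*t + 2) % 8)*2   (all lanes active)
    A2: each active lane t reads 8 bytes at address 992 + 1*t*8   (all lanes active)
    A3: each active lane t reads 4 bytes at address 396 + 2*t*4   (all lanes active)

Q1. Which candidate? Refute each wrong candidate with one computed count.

A: A2 gives 2 transactions, not 3
C: A2 gives 1 transaction, not 3
D: A1 gives 2 transactions, not 5
B: all counts match (5,3,1)

Answer: B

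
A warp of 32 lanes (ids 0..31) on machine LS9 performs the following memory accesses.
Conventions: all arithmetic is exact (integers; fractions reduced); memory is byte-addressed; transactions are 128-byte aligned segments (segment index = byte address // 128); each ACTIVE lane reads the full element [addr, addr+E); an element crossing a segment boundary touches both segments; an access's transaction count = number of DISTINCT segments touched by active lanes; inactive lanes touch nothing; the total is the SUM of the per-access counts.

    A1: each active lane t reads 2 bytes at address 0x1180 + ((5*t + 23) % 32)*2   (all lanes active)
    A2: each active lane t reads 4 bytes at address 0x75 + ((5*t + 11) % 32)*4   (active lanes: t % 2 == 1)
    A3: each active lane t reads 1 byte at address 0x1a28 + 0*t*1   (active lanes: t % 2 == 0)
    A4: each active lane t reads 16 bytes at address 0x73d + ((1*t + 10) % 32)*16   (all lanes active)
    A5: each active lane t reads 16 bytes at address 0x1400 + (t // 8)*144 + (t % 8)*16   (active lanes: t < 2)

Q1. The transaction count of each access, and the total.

A1: 1 transaction
A2: 2 transactions
A3: 1 transaction
A4: 5 transactions
A5: 1 transaction

Answer: 1,2,1,5,1; total 10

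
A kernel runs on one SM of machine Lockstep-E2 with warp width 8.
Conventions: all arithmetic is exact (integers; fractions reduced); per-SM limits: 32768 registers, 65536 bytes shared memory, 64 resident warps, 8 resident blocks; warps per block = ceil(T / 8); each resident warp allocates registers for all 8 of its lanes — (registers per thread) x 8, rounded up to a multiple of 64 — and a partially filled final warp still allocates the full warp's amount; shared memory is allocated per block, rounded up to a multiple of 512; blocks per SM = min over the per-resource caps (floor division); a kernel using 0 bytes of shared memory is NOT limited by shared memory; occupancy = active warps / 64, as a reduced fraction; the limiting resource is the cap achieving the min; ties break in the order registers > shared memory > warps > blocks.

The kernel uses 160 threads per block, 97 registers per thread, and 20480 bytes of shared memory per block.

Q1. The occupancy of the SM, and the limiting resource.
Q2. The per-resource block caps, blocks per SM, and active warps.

Answer: occupancy 5/16, limited by registers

registers: 1 block
shared memory: 3 blocks
warps: 3 blocks
blocks: 8 blocks

Answer: 1 block, 20 active warps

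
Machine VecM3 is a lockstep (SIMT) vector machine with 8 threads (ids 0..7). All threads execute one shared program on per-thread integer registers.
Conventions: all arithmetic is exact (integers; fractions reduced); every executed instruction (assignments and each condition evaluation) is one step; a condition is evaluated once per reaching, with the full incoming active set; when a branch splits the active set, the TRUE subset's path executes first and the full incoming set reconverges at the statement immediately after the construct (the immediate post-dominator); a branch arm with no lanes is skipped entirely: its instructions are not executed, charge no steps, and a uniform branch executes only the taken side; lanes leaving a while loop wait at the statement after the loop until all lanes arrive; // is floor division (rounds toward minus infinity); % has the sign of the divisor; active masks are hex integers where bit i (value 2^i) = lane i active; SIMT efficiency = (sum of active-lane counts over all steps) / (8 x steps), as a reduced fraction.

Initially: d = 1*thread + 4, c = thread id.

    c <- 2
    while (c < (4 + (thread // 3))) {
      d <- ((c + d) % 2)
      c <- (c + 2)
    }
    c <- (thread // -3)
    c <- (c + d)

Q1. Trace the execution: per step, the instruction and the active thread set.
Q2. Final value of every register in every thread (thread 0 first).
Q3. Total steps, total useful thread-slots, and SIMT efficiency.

step 0: c <- 2                       0xff
step 1: eval (c < (4 + (thread // 3))) 0xff
step 2: d <- ((c + d) % 2)           0xff
step 3: c <- (c + 2)                 0xff
step 4: eval (c < (4 + (thread // 3))) 0xff
step 5: d <- ((c + d) % 2)           0xf8
step 6: c <- (c + 2)                 0xf8
step 7: eval (c < (4 + (thread // 3))) 0xf8
step 8: c <- (thread // -3)          0xff
step 9: c <- (c + d)                 0xff

Answer: 10 steps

d: 0,1,0,1,0,1,0,1
c: 0,0,-1,0,-2,-1,-2,-2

steps = 10; useful = 71; efficiency = 71/80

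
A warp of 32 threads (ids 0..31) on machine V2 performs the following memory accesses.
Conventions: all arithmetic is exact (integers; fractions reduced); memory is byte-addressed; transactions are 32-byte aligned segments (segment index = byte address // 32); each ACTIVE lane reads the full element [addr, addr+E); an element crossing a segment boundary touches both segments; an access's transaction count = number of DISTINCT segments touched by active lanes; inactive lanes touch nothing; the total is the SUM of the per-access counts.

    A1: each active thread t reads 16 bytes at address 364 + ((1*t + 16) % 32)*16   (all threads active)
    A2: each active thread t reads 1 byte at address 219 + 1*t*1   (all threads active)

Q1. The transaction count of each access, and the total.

A1: 17 transactions
A2: 2 transactions

Answer: 17,2; total 19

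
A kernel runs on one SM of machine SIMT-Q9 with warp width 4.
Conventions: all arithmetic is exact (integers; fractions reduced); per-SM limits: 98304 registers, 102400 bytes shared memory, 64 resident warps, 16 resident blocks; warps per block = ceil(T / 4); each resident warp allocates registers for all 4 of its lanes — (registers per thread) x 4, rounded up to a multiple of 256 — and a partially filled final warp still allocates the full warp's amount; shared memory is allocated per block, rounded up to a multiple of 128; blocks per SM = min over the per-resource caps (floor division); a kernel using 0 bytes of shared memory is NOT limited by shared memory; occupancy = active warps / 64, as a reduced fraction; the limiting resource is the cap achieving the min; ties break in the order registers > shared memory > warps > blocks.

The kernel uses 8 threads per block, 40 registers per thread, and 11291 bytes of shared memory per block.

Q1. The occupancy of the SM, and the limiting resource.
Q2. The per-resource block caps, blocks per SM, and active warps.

Answer: occupancy 1/4, limited by shared memory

registers: 192 blocks
shared memory: 8 blocks
warps: 32 blocks
blocks: 16 blocks

Answer: 8 blocks, 16 active warps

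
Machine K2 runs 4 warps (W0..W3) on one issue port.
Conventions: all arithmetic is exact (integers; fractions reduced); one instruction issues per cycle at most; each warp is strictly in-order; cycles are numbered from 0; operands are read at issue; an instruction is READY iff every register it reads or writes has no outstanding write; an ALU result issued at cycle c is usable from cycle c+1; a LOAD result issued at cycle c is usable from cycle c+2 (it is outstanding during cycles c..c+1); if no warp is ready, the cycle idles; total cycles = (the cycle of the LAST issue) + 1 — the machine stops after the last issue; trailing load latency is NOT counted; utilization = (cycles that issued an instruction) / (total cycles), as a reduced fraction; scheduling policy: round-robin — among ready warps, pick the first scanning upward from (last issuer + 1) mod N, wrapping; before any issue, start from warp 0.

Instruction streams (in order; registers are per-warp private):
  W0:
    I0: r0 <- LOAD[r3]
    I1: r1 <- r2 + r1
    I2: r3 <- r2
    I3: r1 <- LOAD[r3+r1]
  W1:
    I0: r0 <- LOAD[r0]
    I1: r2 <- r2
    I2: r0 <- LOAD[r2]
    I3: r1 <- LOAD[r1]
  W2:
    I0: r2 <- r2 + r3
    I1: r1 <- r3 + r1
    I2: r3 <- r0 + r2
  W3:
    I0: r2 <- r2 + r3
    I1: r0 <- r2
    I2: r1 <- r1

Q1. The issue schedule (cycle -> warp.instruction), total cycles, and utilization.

cycle 0: W0.I0
cycle 1: W1.I0
cycle 2: W2.I0
cycle 3: W3.I0
cycle 4: W0.I1
cycle 5: W1.I1
cycle 6: W2.I1
cycle 7: W3.I1
cycle 8: W0.I2
cycle 9: W1.I2
cycle 10: W2.I2
cycle 11: W3.I2
cycle 12: W0.I3
cycle 13: W1.I3

Answer: 14 cycles, utilization 1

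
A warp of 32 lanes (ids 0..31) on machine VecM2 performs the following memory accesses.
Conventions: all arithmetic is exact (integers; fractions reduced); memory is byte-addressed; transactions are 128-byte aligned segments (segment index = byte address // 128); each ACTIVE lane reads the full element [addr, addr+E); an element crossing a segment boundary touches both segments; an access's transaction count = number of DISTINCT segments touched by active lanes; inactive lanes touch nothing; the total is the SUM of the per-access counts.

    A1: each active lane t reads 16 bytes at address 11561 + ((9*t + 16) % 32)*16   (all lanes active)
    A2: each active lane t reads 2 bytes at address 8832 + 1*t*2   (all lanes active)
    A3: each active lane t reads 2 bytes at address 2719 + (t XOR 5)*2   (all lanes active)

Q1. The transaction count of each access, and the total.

A1: 5 transactions
A2: 1 transaction
A3: 1 transaction

Answer: 5,1,1; total 7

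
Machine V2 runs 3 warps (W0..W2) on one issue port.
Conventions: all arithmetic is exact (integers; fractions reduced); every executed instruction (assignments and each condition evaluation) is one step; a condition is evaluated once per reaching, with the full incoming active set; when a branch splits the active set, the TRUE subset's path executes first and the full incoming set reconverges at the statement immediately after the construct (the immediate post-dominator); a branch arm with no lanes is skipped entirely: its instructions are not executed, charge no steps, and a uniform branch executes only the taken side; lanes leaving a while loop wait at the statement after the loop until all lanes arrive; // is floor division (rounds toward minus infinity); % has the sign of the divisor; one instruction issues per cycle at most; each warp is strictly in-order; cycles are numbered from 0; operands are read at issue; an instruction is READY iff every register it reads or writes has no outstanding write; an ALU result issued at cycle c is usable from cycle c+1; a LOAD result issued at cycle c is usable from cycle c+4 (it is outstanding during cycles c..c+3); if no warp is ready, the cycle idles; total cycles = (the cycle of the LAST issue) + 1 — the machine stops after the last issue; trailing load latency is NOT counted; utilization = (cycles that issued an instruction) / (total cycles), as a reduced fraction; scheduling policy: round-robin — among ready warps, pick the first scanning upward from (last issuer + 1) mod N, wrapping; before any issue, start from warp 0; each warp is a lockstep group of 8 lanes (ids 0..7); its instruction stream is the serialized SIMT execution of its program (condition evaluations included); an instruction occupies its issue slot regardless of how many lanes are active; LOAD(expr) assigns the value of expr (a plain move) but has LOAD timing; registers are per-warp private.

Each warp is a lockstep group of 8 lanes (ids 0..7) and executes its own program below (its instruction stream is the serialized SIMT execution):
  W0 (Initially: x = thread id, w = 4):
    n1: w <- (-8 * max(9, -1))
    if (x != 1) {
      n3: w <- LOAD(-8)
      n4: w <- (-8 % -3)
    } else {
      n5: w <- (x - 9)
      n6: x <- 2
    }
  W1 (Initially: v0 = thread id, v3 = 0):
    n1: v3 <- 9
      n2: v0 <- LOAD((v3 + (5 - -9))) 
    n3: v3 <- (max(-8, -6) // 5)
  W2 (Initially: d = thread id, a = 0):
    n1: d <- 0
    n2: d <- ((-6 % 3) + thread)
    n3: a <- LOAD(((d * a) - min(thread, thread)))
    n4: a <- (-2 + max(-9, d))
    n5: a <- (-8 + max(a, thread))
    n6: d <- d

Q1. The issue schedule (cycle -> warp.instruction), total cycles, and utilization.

cycle 0: W0.I0
cycle 1: W1.I0
cycle 2: W2.I0
cycle 3: W0.I1
cycle 4: W1.I1
cycle 5: W2.I1
cycle 6: W0.I2
cycle 7: W1.I2
cycle 8: W2.I2
cycle 9: idle
cycle 10: W0.I3
cycle 11: W0.I4
cycle 12: W2.I3
cycle 13: W0.I5
cycle 14: W2.I4
cycle 15: W2.I5

Answer: 16 cycles, utilization 15/16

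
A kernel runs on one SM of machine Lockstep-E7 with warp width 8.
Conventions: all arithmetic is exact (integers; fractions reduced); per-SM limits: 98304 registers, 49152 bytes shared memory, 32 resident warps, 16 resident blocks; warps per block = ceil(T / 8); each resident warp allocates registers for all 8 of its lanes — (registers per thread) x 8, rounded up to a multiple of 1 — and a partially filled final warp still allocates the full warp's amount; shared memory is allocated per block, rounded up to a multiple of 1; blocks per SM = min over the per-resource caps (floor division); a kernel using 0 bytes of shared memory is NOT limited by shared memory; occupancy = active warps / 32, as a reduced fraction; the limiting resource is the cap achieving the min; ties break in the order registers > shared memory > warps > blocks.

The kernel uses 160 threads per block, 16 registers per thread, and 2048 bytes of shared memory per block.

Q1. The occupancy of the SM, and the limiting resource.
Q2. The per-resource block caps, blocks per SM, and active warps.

Answer: occupancy 5/8, limited by warps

registers: 38 blocks
shared memory: 24 blocks
warps: 1 block
blocks: 16 blocks

Answer: 1 block, 20 active warps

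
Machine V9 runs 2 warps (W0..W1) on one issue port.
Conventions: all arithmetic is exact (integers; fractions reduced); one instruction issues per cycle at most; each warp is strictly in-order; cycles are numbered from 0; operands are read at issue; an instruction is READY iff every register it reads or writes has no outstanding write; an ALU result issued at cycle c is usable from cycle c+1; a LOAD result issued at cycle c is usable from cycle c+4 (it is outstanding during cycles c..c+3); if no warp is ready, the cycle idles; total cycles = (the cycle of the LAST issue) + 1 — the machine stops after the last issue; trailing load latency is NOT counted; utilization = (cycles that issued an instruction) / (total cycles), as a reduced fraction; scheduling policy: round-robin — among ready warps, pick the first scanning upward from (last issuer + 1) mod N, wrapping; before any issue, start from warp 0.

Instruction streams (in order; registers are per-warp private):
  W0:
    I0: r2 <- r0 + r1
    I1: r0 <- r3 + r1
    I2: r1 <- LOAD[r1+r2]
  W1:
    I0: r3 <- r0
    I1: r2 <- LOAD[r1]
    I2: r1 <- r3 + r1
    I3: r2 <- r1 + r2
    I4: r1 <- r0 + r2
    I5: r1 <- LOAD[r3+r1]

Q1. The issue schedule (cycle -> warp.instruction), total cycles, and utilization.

cycle 0: W0.I0
cycle 1: W1.I0
cycle 2: W0.I1
cycle 3: W1.I1
cycle 4: W0.I2
cycle 5: W1.I2
cycle 6: idle
cycle 7: W1.I3
cycle 8: W1.I4
cycle 9: W1.I5

Answer: 10 cycles, utilization 9/10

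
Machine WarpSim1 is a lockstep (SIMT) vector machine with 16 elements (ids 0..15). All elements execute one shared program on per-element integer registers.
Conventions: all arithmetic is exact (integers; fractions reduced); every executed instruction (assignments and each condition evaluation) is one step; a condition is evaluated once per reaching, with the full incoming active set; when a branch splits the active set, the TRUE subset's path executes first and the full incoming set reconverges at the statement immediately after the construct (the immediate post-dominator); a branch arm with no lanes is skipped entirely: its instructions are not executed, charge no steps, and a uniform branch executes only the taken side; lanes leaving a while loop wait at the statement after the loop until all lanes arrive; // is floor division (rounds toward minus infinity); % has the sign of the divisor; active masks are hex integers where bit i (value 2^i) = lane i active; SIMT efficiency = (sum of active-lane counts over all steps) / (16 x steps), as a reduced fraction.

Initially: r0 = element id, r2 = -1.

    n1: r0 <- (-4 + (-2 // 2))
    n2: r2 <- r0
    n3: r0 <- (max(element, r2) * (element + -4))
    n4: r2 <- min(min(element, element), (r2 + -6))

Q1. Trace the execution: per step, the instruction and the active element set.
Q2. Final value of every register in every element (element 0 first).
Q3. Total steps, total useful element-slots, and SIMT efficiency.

step 0: r0 <- (-4 + (-2 // 2))       0xffff
step 1: r2 <- r0                     0xffff
step 2: r0 <- (max(element, r2) * (element + -4)) 0xffff
step 3: r2 <- min(min(element, element), (r2 + -6)) 0xffff

Answer: 4 steps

r0: 0,-3,-4,-3,0,5,12,21,32,45,60,77,96,117,140,165
r2: -11,-11,-11,-11,-11,-11,-11,-11,-11,-11,-11,-11,-11,-11,-11,-11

steps = 4; useful = 64; efficiency = 64/64 = 1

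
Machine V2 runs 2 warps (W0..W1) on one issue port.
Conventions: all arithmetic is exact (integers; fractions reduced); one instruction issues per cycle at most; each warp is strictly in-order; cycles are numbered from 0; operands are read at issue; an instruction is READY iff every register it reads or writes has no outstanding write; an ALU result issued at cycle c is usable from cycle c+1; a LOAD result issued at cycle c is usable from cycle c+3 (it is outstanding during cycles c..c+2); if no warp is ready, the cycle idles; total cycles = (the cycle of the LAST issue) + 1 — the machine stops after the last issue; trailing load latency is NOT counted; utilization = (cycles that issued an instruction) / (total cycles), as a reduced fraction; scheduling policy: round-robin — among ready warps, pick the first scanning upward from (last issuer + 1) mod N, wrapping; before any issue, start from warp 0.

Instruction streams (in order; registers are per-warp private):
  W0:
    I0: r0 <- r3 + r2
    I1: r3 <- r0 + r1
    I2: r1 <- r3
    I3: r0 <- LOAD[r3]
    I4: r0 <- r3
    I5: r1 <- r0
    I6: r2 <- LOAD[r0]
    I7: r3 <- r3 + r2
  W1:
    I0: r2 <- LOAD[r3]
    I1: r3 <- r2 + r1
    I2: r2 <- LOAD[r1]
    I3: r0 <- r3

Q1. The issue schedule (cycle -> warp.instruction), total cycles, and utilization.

cycle 0: W0.I0
cycle 1: W1.I0
cycle 2: W0.I1
cycle 3: W0.I2
cycle 4: W1.I1
cycle 5: W0.I3
cycle 6: W1.I2
cycle 7: W1.I3
cycle 8: W0.I4
cycle 9: W0.I5
cycle 10: W0.I6
cycle 11: idle
cycle 12: idle
cycle 13: W0.I7

Answer: 14 cycles, utilization 6/7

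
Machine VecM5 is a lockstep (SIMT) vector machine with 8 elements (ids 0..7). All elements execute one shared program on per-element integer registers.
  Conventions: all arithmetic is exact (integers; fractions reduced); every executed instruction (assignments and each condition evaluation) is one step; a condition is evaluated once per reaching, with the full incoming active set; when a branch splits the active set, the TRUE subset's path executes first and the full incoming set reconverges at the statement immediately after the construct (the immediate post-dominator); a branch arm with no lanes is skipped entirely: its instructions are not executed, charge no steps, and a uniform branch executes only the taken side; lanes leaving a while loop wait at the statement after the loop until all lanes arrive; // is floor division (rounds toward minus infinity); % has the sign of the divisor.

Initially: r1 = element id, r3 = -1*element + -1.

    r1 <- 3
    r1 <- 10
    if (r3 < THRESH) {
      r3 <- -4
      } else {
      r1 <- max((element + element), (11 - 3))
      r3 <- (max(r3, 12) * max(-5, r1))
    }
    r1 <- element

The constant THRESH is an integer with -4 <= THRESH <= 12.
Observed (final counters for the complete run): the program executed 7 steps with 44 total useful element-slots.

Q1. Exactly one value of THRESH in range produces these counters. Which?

Answer: THRESH = -4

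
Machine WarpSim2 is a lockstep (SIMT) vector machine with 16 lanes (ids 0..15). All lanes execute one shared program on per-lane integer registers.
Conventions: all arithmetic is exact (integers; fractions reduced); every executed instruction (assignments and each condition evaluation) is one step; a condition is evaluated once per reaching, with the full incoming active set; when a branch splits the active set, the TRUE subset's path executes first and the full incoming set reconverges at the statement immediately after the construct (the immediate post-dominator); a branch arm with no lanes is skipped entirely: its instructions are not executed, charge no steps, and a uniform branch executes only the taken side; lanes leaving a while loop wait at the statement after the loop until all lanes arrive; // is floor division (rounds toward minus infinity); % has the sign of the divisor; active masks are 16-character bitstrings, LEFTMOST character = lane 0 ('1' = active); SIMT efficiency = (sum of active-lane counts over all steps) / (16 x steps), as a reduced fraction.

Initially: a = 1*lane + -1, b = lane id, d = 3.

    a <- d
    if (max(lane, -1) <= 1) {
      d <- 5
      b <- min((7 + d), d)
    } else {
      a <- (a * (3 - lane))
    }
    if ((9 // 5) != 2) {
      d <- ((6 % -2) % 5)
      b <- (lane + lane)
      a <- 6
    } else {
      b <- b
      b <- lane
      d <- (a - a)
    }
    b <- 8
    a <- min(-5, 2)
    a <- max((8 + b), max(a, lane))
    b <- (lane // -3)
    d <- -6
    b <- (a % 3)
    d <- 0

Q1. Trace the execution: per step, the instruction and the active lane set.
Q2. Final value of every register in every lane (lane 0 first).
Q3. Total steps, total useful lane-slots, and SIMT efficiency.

step 0: a <- d                       1111111111111111
step 1: eval (max(lane, -1) <= 1)    1111111111111111
step 2: d <- 5                       1100000000000000
step 3: b <- min((7 + d), d)         1100000000000000
step 4: a <- (a * (3 - lane))        0011111111111111
step 5: eval ((9 // 5) != 2)         1111111111111111
step 6: d <- ((6 % -2) % 5)          1111111111111111
step 7: b <- (lane + lane)           1111111111111111
step 8: a <- 6                       1111111111111111
step 9: b <- 8                       1111111111111111
step 10: a <- min(-5, 2)              1111111111111111
step 11: a <- max((8 + b), max(a, lane)) 1111111111111111
step 12: b <- (lane // -3)            1111111111111111
step 13: d <- -6                      1111111111111111
step 14: b <- (a % 3)                 1111111111111111
step 15: d <- 0                       1111111111111111

Answer: 16 steps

a: 16,16,16,16,16,16,16,16,16,16,16,16,16,16,16,16
b: 1,1,1,1,1,1,1,1,1,1,1,1,1,1,1,1
d: 0,0,0,0,0,0,0,0,0,0,0,0,0,0,0,0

steps = 16; useful = 226; efficiency = 226/256 = 113/128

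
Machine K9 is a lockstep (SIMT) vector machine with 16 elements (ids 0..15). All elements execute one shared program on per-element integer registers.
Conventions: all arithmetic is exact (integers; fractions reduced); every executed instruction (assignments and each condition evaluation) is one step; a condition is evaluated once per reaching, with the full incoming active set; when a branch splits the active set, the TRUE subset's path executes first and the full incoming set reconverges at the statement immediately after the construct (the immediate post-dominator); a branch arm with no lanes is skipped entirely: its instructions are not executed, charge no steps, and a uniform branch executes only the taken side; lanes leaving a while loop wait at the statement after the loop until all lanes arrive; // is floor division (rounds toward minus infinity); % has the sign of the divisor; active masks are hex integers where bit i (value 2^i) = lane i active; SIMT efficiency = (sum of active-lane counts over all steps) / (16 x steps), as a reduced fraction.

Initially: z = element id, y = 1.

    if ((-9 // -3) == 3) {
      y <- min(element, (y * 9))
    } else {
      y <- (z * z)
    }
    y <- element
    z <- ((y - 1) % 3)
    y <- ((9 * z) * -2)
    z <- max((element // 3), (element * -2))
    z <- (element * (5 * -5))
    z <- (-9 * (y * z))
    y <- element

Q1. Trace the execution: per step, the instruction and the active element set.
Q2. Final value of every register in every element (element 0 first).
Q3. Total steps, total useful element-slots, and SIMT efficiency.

step 0: eval ((-9 // -3) == 3)       0xffff
step 1: y <- min(element, (y * 9))   0xffff
step 2: y <- element                 0xffff
step 3: z <- ((y - 1) % 3)           0xffff
step 4: y <- ((9 * z) * -2)          0xffff
step 5: z <- max((element // 3), (element * -2)) 0xffff
step 6: z <- (element * (5 * -5))    0xffff
step 7: z <- (-9 * (y * z))          0xffff
step 8: y <- element                 0xffff

Answer: 9 steps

z: 0,0,-8100,-24300,0,-20250,-48600,0,-32400,-72900,0,-44550,-97200,0,-56700,-121500
y: 0,1,2,3,4,5,6,7,8,9,10,11,12,13,14,15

steps = 9; useful = 144; efficiency = 144/144 = 1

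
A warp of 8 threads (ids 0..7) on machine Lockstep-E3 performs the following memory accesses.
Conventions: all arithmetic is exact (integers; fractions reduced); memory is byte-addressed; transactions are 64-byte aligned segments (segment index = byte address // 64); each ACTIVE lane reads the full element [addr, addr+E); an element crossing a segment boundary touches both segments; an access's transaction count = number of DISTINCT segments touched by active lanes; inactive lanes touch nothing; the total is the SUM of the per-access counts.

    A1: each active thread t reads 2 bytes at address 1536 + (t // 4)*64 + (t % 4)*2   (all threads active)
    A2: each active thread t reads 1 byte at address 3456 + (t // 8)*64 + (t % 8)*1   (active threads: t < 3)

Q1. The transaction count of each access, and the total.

A1: 2 transactions
A2: 1 transaction

Answer: 2,1; total 3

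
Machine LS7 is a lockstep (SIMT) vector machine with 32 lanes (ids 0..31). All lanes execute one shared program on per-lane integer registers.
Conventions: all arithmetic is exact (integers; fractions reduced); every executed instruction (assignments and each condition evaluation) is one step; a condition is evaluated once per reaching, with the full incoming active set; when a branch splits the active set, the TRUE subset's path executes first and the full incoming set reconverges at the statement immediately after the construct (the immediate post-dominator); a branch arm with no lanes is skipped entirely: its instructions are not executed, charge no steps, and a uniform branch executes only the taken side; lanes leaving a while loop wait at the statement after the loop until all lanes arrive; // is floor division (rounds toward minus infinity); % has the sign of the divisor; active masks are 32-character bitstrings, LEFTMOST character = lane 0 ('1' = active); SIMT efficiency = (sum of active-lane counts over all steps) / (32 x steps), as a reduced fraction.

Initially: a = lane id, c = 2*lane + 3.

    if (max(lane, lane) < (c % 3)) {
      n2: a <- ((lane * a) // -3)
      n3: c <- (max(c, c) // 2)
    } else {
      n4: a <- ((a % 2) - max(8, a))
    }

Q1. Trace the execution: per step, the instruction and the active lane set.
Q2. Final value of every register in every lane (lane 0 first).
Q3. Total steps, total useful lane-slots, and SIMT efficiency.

step 0: eval (max(lane, lane) < (c % 3)) 11111111111111111111111111111111
step 1: a <- ((lane * a) // -3)      01000000000000000000000000000000
step 2: c <- (max(c, c) // 2)        01000000000000000000000000000000
step 3: a <- ((a % 2) - max(8, a))   10111111111111111111111111111111

Answer: 4 steps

a: -8,-1,-8,-7,-8,-7,-8,-7,-8,-8,-10,-10,-12,-12,-14,-14,-16,-16,-18,-18,-20,-20,-22,-22,-24,-24,-26,-26,-28,-28,-30,-30
c: 3,2,7,9,11,13,15,17,19,21,23,25,27,29,31,33,35,37,39,41,43,45,47,49,51,53,55,57,59,61,63,65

steps = 4; useful = 65; efficiency = 65/128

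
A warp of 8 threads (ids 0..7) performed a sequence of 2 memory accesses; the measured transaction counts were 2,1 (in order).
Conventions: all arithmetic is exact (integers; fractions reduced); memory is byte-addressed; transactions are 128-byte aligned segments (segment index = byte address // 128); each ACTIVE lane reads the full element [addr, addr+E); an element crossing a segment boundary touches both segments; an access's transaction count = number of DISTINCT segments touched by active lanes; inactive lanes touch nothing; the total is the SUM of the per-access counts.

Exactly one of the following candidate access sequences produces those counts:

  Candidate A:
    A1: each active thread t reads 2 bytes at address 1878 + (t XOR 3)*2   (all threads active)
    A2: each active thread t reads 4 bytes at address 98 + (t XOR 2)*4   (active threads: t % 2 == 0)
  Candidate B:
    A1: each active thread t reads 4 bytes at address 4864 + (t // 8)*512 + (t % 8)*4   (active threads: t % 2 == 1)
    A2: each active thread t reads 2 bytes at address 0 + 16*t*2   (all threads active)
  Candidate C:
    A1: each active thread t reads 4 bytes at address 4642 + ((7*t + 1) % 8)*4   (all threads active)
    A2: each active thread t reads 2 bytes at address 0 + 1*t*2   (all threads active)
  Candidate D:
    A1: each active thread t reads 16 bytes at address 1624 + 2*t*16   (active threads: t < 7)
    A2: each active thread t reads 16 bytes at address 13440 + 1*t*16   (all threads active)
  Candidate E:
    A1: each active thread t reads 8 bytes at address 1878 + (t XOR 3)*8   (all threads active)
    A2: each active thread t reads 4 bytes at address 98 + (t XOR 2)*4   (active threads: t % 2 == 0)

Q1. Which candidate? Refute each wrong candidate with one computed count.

A: A1 gives 1 transaction, not 2
B: A1 gives 1 transaction, not 2
C: A1 gives 1 transaction, not 2
D: A1 gives 3 transactions, not 2
E: all counts match (2,1)

Answer: E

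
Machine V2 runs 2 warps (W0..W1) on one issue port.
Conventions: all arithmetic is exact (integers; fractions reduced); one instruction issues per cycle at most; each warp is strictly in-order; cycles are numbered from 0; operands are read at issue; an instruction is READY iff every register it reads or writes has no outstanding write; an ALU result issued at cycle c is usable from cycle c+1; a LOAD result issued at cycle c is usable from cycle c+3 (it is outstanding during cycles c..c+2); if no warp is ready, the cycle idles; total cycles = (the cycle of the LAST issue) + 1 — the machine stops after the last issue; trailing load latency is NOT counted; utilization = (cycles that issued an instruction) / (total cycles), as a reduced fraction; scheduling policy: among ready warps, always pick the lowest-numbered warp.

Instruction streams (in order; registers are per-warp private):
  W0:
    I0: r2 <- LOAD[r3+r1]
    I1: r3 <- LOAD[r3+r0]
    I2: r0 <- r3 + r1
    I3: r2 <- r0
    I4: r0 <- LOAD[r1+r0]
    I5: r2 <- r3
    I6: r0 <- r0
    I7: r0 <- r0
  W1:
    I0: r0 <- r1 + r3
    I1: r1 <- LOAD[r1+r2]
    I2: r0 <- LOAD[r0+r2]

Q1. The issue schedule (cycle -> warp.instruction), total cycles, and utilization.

cycle 0: W0.I0
cycle 1: W0.I1
cycle 2: W1.I0
cycle 3: W1.I1
cycle 4: W0.I2
cycle 5: W0.I3
cycle 6: W0.I4
cycle 7: W0.I5
cycle 8: W1.I2
cycle 9: W0.I6
cycle 10: W0.I7

Answer: 11 cycles, utilization 1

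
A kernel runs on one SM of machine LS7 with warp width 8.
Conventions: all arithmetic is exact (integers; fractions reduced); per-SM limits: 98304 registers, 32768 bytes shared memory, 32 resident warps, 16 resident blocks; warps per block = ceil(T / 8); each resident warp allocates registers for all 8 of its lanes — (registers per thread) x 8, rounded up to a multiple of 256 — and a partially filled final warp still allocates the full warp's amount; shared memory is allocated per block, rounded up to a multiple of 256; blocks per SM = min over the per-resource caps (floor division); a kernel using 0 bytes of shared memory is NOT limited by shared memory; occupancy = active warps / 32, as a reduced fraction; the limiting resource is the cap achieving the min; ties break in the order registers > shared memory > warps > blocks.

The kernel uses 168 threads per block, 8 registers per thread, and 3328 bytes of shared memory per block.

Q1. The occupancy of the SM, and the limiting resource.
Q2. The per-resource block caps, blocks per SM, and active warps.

Answer: occupancy 21/32, limited by warps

registers: 18 blocks
shared memory: 9 blocks
warps: 1 block
blocks: 16 blocks

Answer: 1 block, 21 active warps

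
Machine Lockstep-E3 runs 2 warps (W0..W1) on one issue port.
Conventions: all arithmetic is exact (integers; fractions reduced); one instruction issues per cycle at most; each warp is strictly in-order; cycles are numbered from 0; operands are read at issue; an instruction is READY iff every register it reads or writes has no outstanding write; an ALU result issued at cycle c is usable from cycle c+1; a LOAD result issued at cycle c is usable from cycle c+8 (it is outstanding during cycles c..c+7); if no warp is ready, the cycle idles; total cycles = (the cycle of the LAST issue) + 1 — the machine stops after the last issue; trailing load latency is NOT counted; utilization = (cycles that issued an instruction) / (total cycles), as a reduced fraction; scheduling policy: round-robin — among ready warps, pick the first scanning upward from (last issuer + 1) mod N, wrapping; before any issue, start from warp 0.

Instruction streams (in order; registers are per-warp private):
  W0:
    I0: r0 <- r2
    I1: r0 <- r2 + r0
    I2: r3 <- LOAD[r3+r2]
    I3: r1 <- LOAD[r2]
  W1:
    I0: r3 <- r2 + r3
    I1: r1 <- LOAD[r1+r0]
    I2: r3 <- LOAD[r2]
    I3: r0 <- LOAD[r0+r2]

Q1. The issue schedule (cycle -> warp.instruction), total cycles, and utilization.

cycle 0: W0.I0
cycle 1: W1.I0
cycle 2: W0.I1
cycle 3: W1.I1
cycle 4: W0.I2
cycle 5: W1.I2
cycle 6: W0.I3
cycle 7: W1.I3

Answer: 8 cycles, utilization 1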